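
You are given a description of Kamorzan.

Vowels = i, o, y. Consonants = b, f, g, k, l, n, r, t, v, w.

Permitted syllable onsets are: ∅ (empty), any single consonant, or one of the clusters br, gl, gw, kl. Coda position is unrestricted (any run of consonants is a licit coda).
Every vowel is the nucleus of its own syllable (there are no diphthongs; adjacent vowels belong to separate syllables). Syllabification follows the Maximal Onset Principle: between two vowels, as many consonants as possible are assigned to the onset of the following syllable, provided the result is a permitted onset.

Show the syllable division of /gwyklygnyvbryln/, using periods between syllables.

gwy.klyg.nyv.bryln

Vowels present: y, y, y, y; each is a nucleus, giving 4 syllables.
σ1/σ2 boundary: /kl/ — entire cluster is a permitted onset → onset /kl/, coda ∅.
σ2/σ3 boundary: /gn/ — longest licit onset from the right is /n/, leaving /g/ as coda.
σ3/σ4 boundary: /vbr/ splits as /v/ + /br/ (/br/ is the longest suffix that is a licit onset).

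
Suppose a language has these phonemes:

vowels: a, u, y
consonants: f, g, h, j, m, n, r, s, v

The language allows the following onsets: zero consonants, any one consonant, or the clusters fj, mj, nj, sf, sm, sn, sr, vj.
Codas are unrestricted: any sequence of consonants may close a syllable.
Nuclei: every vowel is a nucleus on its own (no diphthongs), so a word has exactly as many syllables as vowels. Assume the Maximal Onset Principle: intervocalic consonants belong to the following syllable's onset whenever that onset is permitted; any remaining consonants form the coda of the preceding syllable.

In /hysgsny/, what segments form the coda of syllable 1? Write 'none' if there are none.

sg

Nuclei (vowels): y, y → 2 syllables.
σ1/σ2 boundary: /sgsn/ splits as /sg/ + /sn/ (/sn/ is the longest suffix that is a licit onset).
Putting it together: hysg.sny.
Syllable 1 is /hysg/: onset /h/, nucleus /y/, coda /sg/.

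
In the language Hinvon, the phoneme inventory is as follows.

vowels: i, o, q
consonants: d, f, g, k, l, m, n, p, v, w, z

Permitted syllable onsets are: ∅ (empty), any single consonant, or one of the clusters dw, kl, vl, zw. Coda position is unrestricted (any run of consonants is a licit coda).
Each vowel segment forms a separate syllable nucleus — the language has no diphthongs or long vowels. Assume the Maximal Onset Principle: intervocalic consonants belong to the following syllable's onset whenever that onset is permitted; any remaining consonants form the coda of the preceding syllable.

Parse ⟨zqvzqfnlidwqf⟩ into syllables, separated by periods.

zqv.zqfn.li.dwqf

Vowels present: q, q, i, q; each is a nucleus, giving 4 syllables.
Between /q/ (V1) and /q/ (V2): /vz/ — longest licit onset from the right is /z/, leaving /v/ as coda.
Between /q/ (V2) and /i/ (V3): cluster /fnl/ — the longest permitted-onset suffix is /l/; onset = /l/, preceding coda = /fn/.
Between /i/ (V3) and /q/ (V4): /dw/ — entire cluster is a permitted onset → onset /dw/, coda ∅.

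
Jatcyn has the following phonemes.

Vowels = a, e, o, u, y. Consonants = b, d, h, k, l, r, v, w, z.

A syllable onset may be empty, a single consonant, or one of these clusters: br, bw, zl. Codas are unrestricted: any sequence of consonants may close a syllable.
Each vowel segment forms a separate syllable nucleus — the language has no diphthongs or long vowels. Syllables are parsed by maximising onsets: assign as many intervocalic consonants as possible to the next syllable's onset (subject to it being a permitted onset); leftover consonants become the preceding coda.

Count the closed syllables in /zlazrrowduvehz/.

Vowels present: a, o, u, e; each is a nucleus, giving 4 syllables.
Between /a/ (V1) and /o/ (V2): cluster /zrr/ — the longest permitted-onset suffix is /r/; onset = /r/, preceding coda = /zr/.
Between /o/ (V2) and /u/ (V3): /wd/ splits as /w/ + /d/ (/d/ is the longest suffix that is a licit onset).
Between /u/ (V3) and /e/ (V4): /v/ is a single consonant, so it becomes the next onset.
Result: zlazr.row.du.vehz.
Classifying each syllable: /zlazr/ (closed), /row/ (closed), /du/ (open), /vehz/ (closed).
Closed syllables: 3.

3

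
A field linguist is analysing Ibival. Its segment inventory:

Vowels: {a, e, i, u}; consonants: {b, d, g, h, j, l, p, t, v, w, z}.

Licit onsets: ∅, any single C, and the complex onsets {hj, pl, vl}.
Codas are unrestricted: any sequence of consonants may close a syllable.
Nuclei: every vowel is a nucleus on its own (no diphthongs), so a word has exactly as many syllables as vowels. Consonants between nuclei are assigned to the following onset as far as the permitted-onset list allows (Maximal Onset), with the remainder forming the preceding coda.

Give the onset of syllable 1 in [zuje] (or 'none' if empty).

Nuclei (vowels): u, e → 2 syllables.
V1 /u/ – V2 /e/: /j/ is a single consonant, so it becomes the next onset.
Syllabification: zu.je.
Syllable 1 is /zu/: onset /z/, nucleus /u/, coda ∅.

z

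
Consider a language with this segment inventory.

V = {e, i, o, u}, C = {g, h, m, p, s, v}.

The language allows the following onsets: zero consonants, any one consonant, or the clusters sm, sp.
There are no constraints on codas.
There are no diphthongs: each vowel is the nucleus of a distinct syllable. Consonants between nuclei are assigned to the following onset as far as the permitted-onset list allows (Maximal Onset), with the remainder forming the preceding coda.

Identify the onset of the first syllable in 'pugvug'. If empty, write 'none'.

p

Nuclei (vowels): u, u → 2 syllables.
Between /u/ (V1) and /u/ (V2): /gv/ — longest licit onset from the right is /v/, leaving /g/ as coda.
Putting it together: pug.vug.
Syllable 1 is /pug/: onset /p/, nucleus /u/, coda /g/.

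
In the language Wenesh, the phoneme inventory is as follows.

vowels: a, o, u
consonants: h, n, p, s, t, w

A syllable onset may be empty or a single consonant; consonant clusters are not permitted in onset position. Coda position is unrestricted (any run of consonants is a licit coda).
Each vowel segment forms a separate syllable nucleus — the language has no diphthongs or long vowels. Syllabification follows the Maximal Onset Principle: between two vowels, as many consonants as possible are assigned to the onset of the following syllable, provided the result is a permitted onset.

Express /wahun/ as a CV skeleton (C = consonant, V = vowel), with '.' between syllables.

Nuclei (vowels): a, u → 2 syllables.
Between /a/ (V1) and /u/ (V2): /h/ → onset of the next syllable (single consonants are always licit onsets).
Result: wa.hun.
Mapping each syllable to C/V: /wa/ → CV, /hun/ → CVC.

CV.CVC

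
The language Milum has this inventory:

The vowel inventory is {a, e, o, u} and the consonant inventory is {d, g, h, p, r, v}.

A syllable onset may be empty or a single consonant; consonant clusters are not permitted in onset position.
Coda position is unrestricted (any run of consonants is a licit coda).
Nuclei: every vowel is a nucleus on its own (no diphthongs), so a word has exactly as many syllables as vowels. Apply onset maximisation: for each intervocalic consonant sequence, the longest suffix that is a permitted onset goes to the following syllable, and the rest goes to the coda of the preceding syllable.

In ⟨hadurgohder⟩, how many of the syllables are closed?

Nuclei (vowels): a, u, o, e → 4 syllables.
V1 /a/ – V2 /u/: /d/ → onset of the next syllable (single consonants are always licit onsets).
V2 /u/ – V3 /o/: cluster /rg/ — the longest permitted-onset suffix is /g/; onset = /g/, preceding coda = /r/.
V3 /o/ – V4 /e/: /hd/ splits as /h/ + /d/ (/d/ is the longest suffix that is a licit onset).
Putting it together: ha.dur.goh.der.
Classifying each syllable: /ha/ (open), /dur/ (closed), /goh/ (closed), /der/ (closed).
Closed syllables: 3.

3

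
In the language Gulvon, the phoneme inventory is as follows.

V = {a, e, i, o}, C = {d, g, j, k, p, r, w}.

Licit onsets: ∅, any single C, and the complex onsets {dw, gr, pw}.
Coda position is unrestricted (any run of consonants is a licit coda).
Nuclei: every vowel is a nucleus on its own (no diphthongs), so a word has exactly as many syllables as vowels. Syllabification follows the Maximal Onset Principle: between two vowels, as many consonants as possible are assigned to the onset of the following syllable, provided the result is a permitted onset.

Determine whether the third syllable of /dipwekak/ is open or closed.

The vowels are i, e, a — 3 nuclei, so 3 syllables.
V1 /i/ – V2 /e/: cluster /pw/ — /pw/ is itself a permitted onset, so the whole cluster goes right; preceding coda = ∅.
V2 /e/ – V3 /a/: /k/ → onset of the next syllable (single consonants are always licit onsets).
Syllabification: di.pwe.kak.
Syllable 3 is /kak/ with coda /k/, so it is closed.

closed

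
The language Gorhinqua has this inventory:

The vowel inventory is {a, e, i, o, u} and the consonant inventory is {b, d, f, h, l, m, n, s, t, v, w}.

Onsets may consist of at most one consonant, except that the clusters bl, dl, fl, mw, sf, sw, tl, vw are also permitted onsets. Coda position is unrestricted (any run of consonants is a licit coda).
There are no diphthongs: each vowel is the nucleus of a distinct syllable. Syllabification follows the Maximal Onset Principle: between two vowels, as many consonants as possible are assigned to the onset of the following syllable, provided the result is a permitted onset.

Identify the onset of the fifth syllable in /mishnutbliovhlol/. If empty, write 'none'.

l

Nuclei (vowels): i, u, i, o, o → 5 syllables.
Between /i/ (V1) and /u/ (V2): /shn/; trying suffixes from longest down, /n/ is the first permitted one, so coda /sh/ | onset /n/.
Between /u/ (V2) and /i/ (V3): /tbl/ — longest licit onset from the right is /bl/, leaving /t/ as coda.
Between /i/ (V3) and /o/ (V4): hiatus — the boundary sits between the two vowels.
Between /o/ (V4) and /o/ (V5): /vhl/ splits as /vh/ + /l/ (/l/ is the longest suffix that is a licit onset).
So the parse is mish.nut.bli.ovh.lol.
Syllable 5 is /lol/: onset /l/, nucleus /o/, coda /l/.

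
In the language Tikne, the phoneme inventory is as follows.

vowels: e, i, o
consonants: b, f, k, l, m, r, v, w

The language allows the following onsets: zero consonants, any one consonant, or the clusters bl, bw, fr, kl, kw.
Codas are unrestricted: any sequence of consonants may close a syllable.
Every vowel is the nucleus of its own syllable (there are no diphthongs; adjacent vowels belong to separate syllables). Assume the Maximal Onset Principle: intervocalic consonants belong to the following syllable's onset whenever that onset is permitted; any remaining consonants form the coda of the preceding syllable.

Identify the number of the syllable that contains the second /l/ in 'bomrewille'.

Vowels present: o, e, i, e; each is a nucleus, giving 4 syllables.
/o…e/ gap (V1→V2): /mr/; trying suffixes from longest down, /r/ is the first permitted one, so coda /m/ | onset /r/.
/e…i/ gap (V2→V3): /w/ → onset of the next syllable (single consonants are always licit onsets).
/i…e/ gap (V3→V4): cluster /ll/ — the longest permitted-onset suffix is /l/; onset = /l/, preceding coda = /l/.
So the parse is bom.re.wil.le.
The second /l/ is in the onset of syllable 4 (/le/).

4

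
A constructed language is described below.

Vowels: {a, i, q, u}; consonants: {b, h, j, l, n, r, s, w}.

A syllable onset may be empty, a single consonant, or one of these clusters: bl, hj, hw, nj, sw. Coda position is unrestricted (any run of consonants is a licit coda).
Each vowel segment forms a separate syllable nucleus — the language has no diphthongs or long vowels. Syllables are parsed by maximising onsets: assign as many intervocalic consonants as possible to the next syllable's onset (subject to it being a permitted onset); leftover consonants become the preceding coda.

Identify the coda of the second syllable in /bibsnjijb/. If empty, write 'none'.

jb

Nuclei (vowels): i, i → 2 syllables.
Between /i/ (V1) and /i/ (V2): /bsnj/ splits as /bs/ + /nj/ (/nj/ is the longest suffix that is a licit onset).
Result: bibs.njijb.
Syllable 2 is /njijb/: onset /nj/, nucleus /i/, coda /jb/.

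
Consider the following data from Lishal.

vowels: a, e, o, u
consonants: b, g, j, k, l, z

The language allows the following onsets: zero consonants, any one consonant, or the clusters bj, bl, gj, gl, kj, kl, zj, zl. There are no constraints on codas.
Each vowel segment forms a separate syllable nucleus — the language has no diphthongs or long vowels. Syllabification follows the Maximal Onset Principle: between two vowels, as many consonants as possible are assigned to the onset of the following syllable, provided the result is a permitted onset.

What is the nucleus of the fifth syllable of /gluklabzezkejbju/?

The vowels are u, a, e, e, u — 5 nuclei, so 5 syllables.
The fifth nucleus (vowel 5 from the left) is /u/.

u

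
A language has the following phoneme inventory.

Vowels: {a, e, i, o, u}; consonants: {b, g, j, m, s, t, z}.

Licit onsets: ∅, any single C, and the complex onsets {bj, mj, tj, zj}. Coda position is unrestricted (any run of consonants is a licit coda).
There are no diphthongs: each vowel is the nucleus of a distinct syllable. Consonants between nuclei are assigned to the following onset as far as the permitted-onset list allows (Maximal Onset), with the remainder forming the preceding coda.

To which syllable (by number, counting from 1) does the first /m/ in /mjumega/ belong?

Nuclei (vowels): u, e, a → 3 syllables.
σ1/σ2 boundary: /m/ → onset of the next syllable (single consonants are always licit onsets).
σ2/σ3 boundary: just /g/ — single C goes to the following onset.
Result: mju.me.ga.
The first /m/ is in the onset of syllable 1 (/mju/).

1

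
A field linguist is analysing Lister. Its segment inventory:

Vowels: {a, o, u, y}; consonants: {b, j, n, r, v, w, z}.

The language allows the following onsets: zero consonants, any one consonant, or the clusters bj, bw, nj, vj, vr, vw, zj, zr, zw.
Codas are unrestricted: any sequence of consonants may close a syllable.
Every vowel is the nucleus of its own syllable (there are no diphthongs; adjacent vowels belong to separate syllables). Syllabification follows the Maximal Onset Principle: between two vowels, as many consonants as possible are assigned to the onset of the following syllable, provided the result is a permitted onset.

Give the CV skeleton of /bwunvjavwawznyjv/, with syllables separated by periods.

Nuclei (vowels): u, a, a, y → 4 syllables.
σ1/σ2 boundary: /nvj/ splits as /n/ + /vj/ (/vj/ is the longest suffix that is a licit onset).
σ2/σ3 boundary: /vw/ — entire cluster is a permitted onset → onset /vw/, coda ∅.
σ3/σ4 boundary: /wzn/ splits as /wz/ + /n/ (/n/ is the longest suffix that is a licit onset).
Syllabification: bwun.vja.vwawz.nyjv.
Mapping each syllable to C/V: /bwun/ → CCVC, /vja/ → CCV, /vwawz/ → CCVCC, /nyjv/ → CVCC.

CCVC.CCV.CCVCC.CVCC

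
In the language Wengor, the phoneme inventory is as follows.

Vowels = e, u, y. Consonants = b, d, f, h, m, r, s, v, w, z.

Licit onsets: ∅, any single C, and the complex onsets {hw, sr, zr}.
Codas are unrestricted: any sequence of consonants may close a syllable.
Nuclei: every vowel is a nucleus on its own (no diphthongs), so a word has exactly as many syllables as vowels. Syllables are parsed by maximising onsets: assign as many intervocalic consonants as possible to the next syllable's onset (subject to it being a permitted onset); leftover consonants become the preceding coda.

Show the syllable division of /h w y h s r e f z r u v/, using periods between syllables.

hwyh.sref.zruv

Vowels present: y, e, u; each is a nucleus, giving 3 syllables.
σ1/σ2 boundary: /hsr/ — longest licit onset from the right is /sr/, leaving /h/ as coda.
σ2/σ3 boundary: /fzr/ splits as /f/ + /zr/ (/zr/ is the longest suffix that is a licit onset).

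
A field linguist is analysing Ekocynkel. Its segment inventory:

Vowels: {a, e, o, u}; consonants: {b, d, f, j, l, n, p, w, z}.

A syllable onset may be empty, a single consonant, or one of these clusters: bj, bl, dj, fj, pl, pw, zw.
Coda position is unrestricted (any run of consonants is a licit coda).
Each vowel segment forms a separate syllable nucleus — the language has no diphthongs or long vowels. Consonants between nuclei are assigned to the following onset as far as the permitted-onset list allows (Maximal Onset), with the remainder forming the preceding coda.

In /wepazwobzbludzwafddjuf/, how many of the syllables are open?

2

Vowels present: e, a, o, u, a, u; each is a nucleus, giving 6 syllables.
Between /e/ (V1) and /a/ (V2): /p/ → onset of the next syllable (single consonants are always licit onsets).
Between /a/ (V2) and /o/ (V3): cluster /zw/ — /zw/ is itself a permitted onset, so the whole cluster goes right; preceding coda = ∅.
Between /o/ (V3) and /u/ (V4): cluster /bzbl/ — the longest permitted-onset suffix is /bl/; onset = /bl/, preceding coda = /bz/.
Between /u/ (V4) and /a/ (V5): /dzw/ — longest licit onset from the right is /zw/, leaving /d/ as coda.
Between /a/ (V5) and /u/ (V6): /fddj/; trying suffixes from longest down, /dj/ is the first permitted one, so coda /fd/ | onset /dj/.
Syllabification: we.pa.zwobz.blud.zwafd.djuf.
Classifying each syllable: /we/ (open), /pa/ (open), /zwobz/ (closed), /blud/ (closed), /zwafd/ (closed), /djuf/ (closed).
Open syllables: 2.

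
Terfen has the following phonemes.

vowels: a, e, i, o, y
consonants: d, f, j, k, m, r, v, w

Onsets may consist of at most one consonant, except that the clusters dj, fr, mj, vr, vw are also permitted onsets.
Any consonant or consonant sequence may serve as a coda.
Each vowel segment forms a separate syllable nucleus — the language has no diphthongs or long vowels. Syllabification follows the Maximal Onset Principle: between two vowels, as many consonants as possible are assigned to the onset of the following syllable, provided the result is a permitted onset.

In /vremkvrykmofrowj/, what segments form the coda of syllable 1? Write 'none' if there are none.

Nuclei (vowels): e, y, o, o → 4 syllables.
σ1/σ2 boundary: /mkvr/ splits as /mk/ + /vr/ (/vr/ is the longest suffix that is a licit onset).
σ2/σ3 boundary: cluster /km/ — the longest permitted-onset suffix is /m/; onset = /m/, preceding coda = /k/.
σ3/σ4 boundary: /fr/ — entire cluster is a permitted onset → onset /fr/, coda ∅.
Putting it together: vremk.vryk.mo.frowj.
Syllable 1 is /vremk/: onset /vr/, nucleus /e/, coda /mk/.

mk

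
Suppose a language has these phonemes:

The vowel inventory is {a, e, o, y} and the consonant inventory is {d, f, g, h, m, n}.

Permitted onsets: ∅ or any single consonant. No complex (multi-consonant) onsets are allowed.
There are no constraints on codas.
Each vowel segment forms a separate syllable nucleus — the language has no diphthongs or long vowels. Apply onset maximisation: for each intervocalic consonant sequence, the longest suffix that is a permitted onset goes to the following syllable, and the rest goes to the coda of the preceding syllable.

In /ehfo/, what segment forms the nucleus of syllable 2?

o

The vowels are e, o — 2 nuclei, so 2 syllables.
The second nucleus (vowel 2 from the left) is /o/.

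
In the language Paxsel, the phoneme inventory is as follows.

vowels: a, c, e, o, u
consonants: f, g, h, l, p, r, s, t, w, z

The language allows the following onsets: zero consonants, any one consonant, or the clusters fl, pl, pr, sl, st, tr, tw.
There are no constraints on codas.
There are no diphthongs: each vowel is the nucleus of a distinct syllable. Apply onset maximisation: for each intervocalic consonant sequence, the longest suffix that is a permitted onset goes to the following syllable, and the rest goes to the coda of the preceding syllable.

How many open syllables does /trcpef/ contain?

1

The vowels are c, e — 2 nuclei, so 2 syllables.
V1 /c/ – V2 /e/: just /p/ — single C goes to the following onset.
Putting it together: trc.pef.
Classifying each syllable: /trc/ (open), /pef/ (closed).
Open syllables: 1.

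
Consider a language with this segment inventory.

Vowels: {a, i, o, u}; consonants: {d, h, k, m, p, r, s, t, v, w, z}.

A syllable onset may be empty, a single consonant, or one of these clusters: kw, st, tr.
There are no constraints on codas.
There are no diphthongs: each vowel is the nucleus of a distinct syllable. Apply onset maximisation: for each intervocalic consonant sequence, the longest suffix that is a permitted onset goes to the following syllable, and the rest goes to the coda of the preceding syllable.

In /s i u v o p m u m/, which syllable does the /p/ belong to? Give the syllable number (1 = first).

3

Vowels present: i, u, o, u; each is a nucleus, giving 4 syllables.
V1 /i/ – V2 /u/: nothing intervenes; syllable break is V.V.
V2 /u/ – V3 /o/: /v/ is a single consonant, so it becomes the next onset.
V3 /o/ – V4 /u/: cluster /pm/ — the longest permitted-onset suffix is /m/; onset = /m/, preceding coda = /p/.
Result: si.u.vop.mum.
The /p/ is in the coda of syllable 3 (/vop/).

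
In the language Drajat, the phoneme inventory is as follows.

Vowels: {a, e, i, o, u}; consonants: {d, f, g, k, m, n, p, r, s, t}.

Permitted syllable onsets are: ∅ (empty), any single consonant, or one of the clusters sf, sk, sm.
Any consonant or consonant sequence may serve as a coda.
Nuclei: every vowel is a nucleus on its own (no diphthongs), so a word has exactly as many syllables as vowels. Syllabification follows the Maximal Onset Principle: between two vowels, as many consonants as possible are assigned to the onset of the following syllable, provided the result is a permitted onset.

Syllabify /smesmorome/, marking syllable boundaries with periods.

Vowels present: e, o, o, e; each is a nucleus, giving 4 syllables.
σ1/σ2 boundary: /sm/ is a licit onset in full, so it all attaches to the next syllable.
σ2/σ3 boundary: /r/ is a single consonant, so it becomes the next onset.
σ3/σ4 boundary: /m/ → onset of the next syllable (single consonants are always licit onsets).

sme.smo.ro.me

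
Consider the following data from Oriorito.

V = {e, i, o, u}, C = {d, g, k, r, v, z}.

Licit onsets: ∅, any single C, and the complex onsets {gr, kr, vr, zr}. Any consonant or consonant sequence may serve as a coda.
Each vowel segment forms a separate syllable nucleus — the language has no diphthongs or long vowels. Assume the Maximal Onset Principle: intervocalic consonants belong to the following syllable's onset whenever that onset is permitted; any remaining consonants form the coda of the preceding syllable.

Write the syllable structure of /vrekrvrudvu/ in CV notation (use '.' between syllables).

CCVCC.CCVC.CV

The vowels are e, u, u — 3 nuclei, so 3 syllables.
σ1/σ2 boundary: /krvr/ — longest licit onset from the right is /vr/, leaving /kr/ as coda.
σ2/σ3 boundary: cluster /dv/ — the longest permitted-onset suffix is /v/; onset = /v/, preceding coda = /d/.
Result: vrekr.vrud.vu.
Mapping each syllable to C/V: /vrekr/ → CCVCC, /vrud/ → CCVC, /vu/ → CV.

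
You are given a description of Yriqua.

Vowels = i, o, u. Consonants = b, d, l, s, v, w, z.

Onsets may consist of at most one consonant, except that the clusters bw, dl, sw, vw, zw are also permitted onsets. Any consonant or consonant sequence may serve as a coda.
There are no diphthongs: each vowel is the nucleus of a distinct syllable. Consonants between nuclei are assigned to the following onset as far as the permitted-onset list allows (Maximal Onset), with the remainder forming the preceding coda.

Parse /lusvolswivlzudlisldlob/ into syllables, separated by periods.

lus.vol.swivl.zu.dlisl.dlob

The vowels are u, o, i, u, i, o — 6 nuclei, so 6 syllables.
Between /u/ (V1) and /o/ (V2): /sv/; trying suffixes from longest down, /v/ is the first permitted one, so coda /s/ | onset /v/.
Between /o/ (V2) and /i/ (V3): /lsw/ splits as /l/ + /sw/ (/sw/ is the longest suffix that is a licit onset).
Between /i/ (V3) and /u/ (V4): /vlz/ splits as /vl/ + /z/ (/z/ is the longest suffix that is a licit onset).
Between /u/ (V4) and /i/ (V5): /dl/ is a licit onset in full, so it all attaches to the next syllable.
Between /i/ (V5) and /o/ (V6): /sldl/; trying suffixes from longest down, /dl/ is the first permitted one, so coda /sl/ | onset /dl/.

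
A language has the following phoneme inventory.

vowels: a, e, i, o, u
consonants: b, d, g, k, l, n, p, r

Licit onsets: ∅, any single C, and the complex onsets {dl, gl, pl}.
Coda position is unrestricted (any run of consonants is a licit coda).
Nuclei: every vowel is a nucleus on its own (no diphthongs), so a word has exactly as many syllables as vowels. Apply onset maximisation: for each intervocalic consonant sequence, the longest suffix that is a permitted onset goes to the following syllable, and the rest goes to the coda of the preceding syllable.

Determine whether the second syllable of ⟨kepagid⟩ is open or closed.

Vowels present: e, a, i; each is a nucleus, giving 3 syllables.
Between /e/ (V1) and /a/ (V2): just /p/ — single C goes to the following onset.
Between /a/ (V2) and /i/ (V3): /g/ is a single consonant, so it becomes the next onset.
So the parse is ke.pa.gid.
Syllable 2 is /pa/; it ends in its nucleus with no coda, so it is open.

open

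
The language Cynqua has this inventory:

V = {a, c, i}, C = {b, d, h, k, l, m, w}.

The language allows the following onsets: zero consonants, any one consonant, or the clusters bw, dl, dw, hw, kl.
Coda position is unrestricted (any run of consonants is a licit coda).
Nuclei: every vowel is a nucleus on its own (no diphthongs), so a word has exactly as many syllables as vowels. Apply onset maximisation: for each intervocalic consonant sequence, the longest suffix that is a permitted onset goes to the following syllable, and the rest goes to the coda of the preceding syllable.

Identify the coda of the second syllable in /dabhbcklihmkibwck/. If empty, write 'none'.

Vowels present: a, c, i, i, c; each is a nucleus, giving 5 syllables.
Between /a/ (V1) and /c/ (V2): cluster /bhb/ — the longest permitted-onset suffix is /b/; onset = /b/, preceding coda = /bh/.
Between /c/ (V2) and /i/ (V3): /kl/ is a licit onset in full, so it all attaches to the next syllable.
Between /i/ (V3) and /i/ (V4): /hmk/; trying suffixes from longest down, /k/ is the first permitted one, so coda /hm/ | onset /k/.
Between /i/ (V4) and /c/ (V5): cluster /bw/ — /bw/ is itself a permitted onset, so the whole cluster goes right; preceding coda = ∅.
So the parse is dabh.bc.klihm.ki.bwck.
Syllable 2 is /bc/: onset /b/, nucleus /c/, coda ∅.

none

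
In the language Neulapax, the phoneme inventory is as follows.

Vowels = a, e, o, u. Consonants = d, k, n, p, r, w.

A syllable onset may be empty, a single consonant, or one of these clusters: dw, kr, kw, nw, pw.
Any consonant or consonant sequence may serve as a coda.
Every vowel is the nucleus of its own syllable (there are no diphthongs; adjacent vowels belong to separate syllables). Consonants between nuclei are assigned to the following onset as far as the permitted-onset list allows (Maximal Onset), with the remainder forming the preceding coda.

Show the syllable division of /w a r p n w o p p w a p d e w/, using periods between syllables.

Nuclei (vowels): a, o, a, e → 4 syllables.
σ1/σ2 boundary: /rpnw/ splits as /rp/ + /nw/ (/nw/ is the longest suffix that is a licit onset).
σ2/σ3 boundary: /ppw/ splits as /p/ + /pw/ (/pw/ is the longest suffix that is a licit onset).
σ3/σ4 boundary: /pd/ — longest licit onset from the right is /d/, leaving /p/ as coda.

warp.nwop.pwap.dew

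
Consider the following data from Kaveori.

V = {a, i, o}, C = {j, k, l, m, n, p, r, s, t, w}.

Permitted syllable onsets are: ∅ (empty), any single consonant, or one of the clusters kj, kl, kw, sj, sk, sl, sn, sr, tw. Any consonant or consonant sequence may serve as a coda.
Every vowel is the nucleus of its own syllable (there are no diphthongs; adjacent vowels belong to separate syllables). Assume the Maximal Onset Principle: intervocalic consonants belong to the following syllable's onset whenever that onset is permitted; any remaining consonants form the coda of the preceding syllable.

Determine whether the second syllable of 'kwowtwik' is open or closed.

closed

Vowels present: o, i; each is a nucleus, giving 2 syllables.
σ1/σ2 boundary: cluster /wtw/ — the longest permitted-onset suffix is /tw/; onset = /tw/, preceding coda = /w/.
Putting it together: kwow.twik.
Syllable 2 is /twik/ with coda /k/, so it is closed.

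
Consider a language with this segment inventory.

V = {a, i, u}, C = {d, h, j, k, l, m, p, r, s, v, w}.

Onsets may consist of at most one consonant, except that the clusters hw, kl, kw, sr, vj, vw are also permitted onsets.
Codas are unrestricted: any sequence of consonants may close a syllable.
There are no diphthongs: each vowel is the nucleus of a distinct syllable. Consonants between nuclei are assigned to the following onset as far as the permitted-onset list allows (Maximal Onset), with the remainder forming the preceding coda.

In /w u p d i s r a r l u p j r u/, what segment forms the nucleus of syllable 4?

u

Nuclei (vowels): u, i, a, u, u → 5 syllables.
The fourth nucleus (vowel 4 from the left) is /u/.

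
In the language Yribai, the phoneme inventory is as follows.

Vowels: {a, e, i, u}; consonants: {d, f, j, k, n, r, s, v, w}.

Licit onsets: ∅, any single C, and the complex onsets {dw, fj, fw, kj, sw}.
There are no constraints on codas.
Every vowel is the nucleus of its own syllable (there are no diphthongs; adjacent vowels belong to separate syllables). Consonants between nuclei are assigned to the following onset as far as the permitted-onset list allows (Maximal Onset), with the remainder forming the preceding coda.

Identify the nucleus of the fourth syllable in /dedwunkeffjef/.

e

The vowels are e, u, e, e — 4 nuclei, so 4 syllables.
The fourth nucleus (vowel 4 from the left) is /e/.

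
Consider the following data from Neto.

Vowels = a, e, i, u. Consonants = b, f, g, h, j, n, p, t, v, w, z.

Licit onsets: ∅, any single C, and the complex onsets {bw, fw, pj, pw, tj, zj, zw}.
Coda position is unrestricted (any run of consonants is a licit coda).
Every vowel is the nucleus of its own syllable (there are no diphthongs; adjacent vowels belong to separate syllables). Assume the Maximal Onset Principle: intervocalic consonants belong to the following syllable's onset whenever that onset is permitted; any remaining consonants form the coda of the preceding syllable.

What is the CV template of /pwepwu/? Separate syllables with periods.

Vowels present: e, u; each is a nucleus, giving 2 syllables.
/e…u/ gap (V1→V2): /pw/ — entire cluster is a permitted onset → onset /pw/, coda ∅.
Putting it together: pwe.pwu.
Mapping each syllable to C/V: /pwe/ → CCV, /pwu/ → CCV.

CCV.CCV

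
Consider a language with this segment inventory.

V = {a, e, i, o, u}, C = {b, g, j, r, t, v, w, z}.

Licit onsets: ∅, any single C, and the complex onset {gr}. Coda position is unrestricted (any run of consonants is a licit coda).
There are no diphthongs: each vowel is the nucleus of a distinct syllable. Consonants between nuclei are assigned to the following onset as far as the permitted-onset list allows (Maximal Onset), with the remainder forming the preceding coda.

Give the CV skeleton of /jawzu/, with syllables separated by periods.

Nuclei (vowels): a, u → 2 syllables.
V1 /a/ – V2 /u/: /wz/; trying suffixes from longest down, /z/ is the first permitted one, so coda /w/ | onset /z/.
Result: jaw.zu.
Mapping each syllable to C/V: /jaw/ → CVC, /zu/ → CV.

CVC.CV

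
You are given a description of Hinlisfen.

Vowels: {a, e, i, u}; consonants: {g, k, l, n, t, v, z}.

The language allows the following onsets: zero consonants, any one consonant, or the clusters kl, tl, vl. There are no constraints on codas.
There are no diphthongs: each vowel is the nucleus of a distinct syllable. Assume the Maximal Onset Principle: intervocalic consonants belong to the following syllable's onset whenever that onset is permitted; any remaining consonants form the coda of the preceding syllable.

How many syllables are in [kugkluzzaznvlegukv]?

Nuclei (vowels): u, u, a, e, u → 5 syllables.

5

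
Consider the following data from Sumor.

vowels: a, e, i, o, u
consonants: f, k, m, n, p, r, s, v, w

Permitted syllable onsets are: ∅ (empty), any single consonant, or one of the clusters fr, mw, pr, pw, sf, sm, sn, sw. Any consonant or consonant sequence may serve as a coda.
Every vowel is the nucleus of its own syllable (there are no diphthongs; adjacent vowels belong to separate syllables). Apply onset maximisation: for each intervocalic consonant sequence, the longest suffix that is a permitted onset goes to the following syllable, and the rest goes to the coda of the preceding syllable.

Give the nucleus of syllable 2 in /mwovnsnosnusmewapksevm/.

o

Vowels present: o, o, u, e, a, e; each is a nucleus, giving 6 syllables.
The second nucleus (vowel 2 from the left) is /o/.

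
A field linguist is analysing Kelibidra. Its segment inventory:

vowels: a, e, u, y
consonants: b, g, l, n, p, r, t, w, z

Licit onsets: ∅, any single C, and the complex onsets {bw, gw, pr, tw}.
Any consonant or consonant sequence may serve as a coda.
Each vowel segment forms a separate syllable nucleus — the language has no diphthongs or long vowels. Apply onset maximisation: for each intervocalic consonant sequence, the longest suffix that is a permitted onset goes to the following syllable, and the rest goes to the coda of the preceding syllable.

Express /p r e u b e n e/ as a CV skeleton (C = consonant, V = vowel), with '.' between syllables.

CCV.V.CV.CV

Nuclei (vowels): e, u, e, e → 4 syllables.
Between /e/ (V1) and /u/ (V2): no consonants, so the boundary falls immediately after /e/.
Between /u/ (V2) and /e/ (V3): just /b/ — single C goes to the following onset.
Between /e/ (V3) and /e/ (V4): /n/ → onset of the next syllable (single consonants are always licit onsets).
Putting it together: pre.u.be.ne.
Mapping each syllable to C/V: /pre/ → CCV, /u/ → V, /be/ → CV, /ne/ → CV.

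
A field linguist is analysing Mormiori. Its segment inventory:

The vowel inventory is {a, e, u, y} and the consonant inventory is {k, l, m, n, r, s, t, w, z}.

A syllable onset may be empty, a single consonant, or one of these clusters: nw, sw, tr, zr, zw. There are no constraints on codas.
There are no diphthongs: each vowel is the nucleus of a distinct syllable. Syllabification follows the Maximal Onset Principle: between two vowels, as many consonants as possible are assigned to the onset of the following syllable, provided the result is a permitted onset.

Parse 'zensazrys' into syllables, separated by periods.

zen.sa.zrys

Vowels present: e, a, y; each is a nucleus, giving 3 syllables.
σ1/σ2 boundary: /ns/; trying suffixes from longest down, /s/ is the first permitted one, so coda /n/ | onset /s/.
σ2/σ3 boundary: cluster /zr/ — /zr/ is itself a permitted onset, so the whole cluster goes right; preceding coda = ∅.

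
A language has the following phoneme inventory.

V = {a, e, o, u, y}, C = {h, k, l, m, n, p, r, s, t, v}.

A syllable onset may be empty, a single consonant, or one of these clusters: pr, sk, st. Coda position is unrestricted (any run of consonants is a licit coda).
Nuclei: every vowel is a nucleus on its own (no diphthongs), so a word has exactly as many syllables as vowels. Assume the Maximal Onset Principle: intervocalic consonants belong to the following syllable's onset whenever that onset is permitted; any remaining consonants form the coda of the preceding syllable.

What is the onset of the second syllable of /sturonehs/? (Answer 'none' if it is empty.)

r

Nuclei (vowels): u, o, e → 3 syllables.
/u…o/ gap (V1→V2): just /r/ — single C goes to the following onset.
/o…e/ gap (V2→V3): /n/ → onset of the next syllable (single consonants are always licit onsets).
Putting it together: stu.ro.nehs.
Syllable 2 is /ro/: onset /r/, nucleus /o/, coda ∅.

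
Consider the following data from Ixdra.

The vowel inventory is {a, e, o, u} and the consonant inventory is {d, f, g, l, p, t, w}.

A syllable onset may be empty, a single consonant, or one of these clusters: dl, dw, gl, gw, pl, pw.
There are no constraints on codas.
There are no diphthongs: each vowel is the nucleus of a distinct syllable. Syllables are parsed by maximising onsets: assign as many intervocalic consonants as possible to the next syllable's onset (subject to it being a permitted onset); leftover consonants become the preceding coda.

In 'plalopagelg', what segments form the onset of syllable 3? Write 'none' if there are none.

p

The vowels are a, o, a, e — 4 nuclei, so 4 syllables.
σ1/σ2 boundary: /l/ → onset of the next syllable (single consonants are always licit onsets).
σ2/σ3 boundary: /p/ is a single consonant, so it becomes the next onset.
σ3/σ4 boundary: /g/ → onset of the next syllable (single consonants are always licit onsets).
Putting it together: pla.lo.pa.gelg.
Syllable 3 is /pa/: onset /p/, nucleus /a/, coda ∅.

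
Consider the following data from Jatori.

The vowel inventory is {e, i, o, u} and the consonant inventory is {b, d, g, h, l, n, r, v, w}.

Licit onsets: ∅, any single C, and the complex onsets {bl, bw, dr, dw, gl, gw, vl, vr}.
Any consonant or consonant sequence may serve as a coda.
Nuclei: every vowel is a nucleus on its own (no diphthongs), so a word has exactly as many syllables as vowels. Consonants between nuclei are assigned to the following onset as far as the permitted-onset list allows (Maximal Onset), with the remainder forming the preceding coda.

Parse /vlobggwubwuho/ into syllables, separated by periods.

vlobg.gwu.bwu.ho

Nuclei (vowels): o, u, u, o → 4 syllables.
/o…u/ gap (V1→V2): /bggw/ splits as /bg/ + /gw/ (/gw/ is the longest suffix that is a licit onset).
/u…u/ gap (V2→V3): /bw/ — entire cluster is a permitted onset → onset /bw/, coda ∅.
/u…o/ gap (V3→V4): /h/ is a single consonant, so it becomes the next onset.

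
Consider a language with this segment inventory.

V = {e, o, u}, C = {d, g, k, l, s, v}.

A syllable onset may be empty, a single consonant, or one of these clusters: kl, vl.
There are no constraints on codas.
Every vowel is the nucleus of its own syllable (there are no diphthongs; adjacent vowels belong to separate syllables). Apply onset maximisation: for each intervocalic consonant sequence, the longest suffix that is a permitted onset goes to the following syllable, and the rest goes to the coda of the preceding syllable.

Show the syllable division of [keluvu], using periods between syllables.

ke.lu.vu

Nuclei (vowels): e, u, u → 3 syllables.
V1 /e/ – V2 /u/: /l/ → onset of the next syllable (single consonants are always licit onsets).
V2 /u/ – V3 /u/: just /v/ — single C goes to the following onset.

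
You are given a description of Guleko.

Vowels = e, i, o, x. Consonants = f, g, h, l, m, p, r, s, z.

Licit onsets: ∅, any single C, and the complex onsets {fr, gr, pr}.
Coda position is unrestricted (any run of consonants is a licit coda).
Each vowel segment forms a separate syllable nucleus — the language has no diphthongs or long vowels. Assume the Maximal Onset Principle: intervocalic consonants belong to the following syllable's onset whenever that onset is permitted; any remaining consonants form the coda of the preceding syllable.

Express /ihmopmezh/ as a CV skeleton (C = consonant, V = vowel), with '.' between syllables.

Nuclei (vowels): i, o, e → 3 syllables.
Between /i/ (V1) and /o/ (V2): cluster /hm/ — the longest permitted-onset suffix is /m/; onset = /m/, preceding coda = /h/.
Between /o/ (V2) and /e/ (V3): cluster /pm/ — the longest permitted-onset suffix is /m/; onset = /m/, preceding coda = /p/.
Result: ih.mop.mezh.
Mapping each syllable to C/V: /ih/ → VC, /mop/ → CVC, /mezh/ → CVCC.

VC.CVC.CVCC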